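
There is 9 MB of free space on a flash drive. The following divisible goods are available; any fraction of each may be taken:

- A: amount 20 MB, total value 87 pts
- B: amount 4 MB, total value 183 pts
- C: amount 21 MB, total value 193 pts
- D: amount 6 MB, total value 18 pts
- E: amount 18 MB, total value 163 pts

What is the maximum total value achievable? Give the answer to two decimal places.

Take in order of value per unit:
- B (183/4 per unit): all 4 → value 183, running total 183.00
- C (193/21 per unit): 5 of 21 → value 5×193/21 = 45.9524, running total 228.95
Total 228.95.

228.95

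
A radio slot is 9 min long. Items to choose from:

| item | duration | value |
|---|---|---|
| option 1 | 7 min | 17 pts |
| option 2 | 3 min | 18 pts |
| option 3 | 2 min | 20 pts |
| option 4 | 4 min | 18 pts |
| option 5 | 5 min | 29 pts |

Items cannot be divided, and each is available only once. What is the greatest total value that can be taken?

56 pts

This is a 0/1 knapsack; check combinations near the capacity.
- option 2+option 3+option 4: duration 3+2+4=9, value 18+20+18=56
- option 3+option 5: duration 2+5=7, value 20+29=49
- option 2+option 5: duration 3+5=8, value 18+29=47
- option 4+option 5: duration 4+5=9, value 18+29=47
Best: 56 pts.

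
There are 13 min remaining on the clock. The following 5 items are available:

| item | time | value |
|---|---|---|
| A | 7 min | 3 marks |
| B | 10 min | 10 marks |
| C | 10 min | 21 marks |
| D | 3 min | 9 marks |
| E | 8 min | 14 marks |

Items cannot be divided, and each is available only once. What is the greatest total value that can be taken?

Check high-value combinations within 13 min:
- C+D: time 10+3=13, value 21+9=30
- D+E: time 3+8=11, value 9+14=23
- C: time 10, value 21
- B+D: time 10+3=13, value 10+9=19
Best: 30 marks.

30 marks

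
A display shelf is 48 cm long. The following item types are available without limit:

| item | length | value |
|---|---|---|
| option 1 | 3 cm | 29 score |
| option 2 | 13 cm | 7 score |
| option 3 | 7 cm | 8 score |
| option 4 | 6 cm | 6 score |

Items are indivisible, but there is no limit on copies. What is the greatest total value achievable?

Best value-per-unit is option 1 at 29/3, and filling with it alone uses length 16×3=48. No mix of the others beats 16×29 = 464.

464 score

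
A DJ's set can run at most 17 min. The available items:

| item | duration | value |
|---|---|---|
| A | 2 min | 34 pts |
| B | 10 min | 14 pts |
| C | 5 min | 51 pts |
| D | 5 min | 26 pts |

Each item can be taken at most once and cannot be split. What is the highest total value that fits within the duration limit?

Check high-value combinations within 17 min:
- A+C+D: duration 2+5+5=12, value 34+51+26=111
- A+B+C: duration 2+10+5=17, value 34+14+51=99
- A+C: duration 2+5=7, value 34+51=85
- C+D: duration 5+5=10, value 51+26=77
Best: 111 pts.

111 pts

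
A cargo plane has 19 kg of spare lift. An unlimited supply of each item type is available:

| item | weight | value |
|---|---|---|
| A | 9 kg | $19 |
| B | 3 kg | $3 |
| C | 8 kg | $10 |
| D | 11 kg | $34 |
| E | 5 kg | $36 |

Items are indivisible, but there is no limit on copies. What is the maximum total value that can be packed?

Best value-per-unit is E at 36/5; filling with it alone gives 3×36 = 108.
Optimal mix: 1×B + 3×E → weight 18, value 111.

$111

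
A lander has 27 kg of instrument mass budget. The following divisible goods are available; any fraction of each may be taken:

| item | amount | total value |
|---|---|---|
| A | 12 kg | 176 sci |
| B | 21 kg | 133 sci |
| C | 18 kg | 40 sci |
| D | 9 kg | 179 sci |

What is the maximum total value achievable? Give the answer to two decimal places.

393.00

Take in order of value per unit:
- D (179/9 per unit): all 9 → value 179, running total 179.00
- A (176/12 per unit): all 12 → value 176, running total 355.00
- B (133/21 per unit): 6 of 21 → value 6×133/21 = 38.0000, running total 393.00
Total 393.00.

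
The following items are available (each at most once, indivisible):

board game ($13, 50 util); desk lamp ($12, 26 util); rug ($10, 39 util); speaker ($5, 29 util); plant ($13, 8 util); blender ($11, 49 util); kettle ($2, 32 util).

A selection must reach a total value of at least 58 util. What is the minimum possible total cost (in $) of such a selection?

7

Subsets with value ≥ 58, sorted by total cost:
- speaker+kettle: cost 7, value 61
- rug+kettle: cost 12, value 71
Minimum cost: 7 $.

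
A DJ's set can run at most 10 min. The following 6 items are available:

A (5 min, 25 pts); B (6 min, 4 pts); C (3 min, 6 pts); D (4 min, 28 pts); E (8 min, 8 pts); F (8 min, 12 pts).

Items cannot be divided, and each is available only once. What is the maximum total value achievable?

53 pts

Check high-value combinations within 10 min:
- A+D: duration 5+4=9, value 25+28=53
- C+D: duration 3+4=7, value 6+28=34
- B+D: duration 6+4=10, value 4+28=32
- A+C: duration 5+3=8, value 25+6=31
- D: duration 4, value 28
Best: 53 pts.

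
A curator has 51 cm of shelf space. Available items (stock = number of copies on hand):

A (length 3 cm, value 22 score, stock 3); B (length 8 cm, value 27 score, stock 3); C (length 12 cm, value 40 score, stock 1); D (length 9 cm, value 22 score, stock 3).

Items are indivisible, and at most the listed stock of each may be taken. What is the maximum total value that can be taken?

Best selections within length 51 and stock limits:
- 3×A + 3×B + 2×D: length 51, value 191
- 3×A + 3×B + 1×C: length 45, value 187
- 2×A + 3×B + 1×C + 1×D: length 51, value 187
Best: 191 score.

191 score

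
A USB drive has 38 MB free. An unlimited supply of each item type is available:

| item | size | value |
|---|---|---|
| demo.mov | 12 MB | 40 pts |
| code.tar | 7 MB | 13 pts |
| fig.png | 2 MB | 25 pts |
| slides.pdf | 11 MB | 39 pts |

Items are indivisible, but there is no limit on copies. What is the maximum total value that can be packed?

Best value-per-unit is fig.png at 25/2, and filling with it alone uses size 19×2=38. No mix of the others beats 19×25 = 475.

475 pts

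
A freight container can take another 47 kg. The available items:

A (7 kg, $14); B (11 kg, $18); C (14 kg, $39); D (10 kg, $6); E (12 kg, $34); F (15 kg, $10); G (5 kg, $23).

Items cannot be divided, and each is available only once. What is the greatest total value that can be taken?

Check high-value combinations within 47 kg:
- B+C+E+G: weight 11+14+12+5=42, value 18+39+34+23=114
- A+C+E+G: weight 7+14+12+5=38, value 14+39+34+23=110
- C+E+F+G: weight 14+12+15+5=46, value 39+34+10+23=106
Best: $114.

$114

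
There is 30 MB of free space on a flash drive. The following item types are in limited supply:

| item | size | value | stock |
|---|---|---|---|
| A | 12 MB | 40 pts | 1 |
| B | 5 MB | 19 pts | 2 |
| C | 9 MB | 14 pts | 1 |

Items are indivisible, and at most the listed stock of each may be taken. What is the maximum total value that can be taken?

78 pts

Top feasible selections:
- 1×A + 2×B: size 22, value 78
- 1×A + 1×B + 1×C: size 26, value 73
Best: 78 pts.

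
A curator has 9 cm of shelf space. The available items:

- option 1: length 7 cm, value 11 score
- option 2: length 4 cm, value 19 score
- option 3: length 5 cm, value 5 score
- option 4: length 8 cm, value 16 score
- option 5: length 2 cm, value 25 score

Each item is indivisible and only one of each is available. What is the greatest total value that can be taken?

Check high-value combinations within 9 cm:
- option 2+option 5: length 4+2=6, value 19+25=44
- option 1+option 5: length 7+2=9, value 11+25=36
- option 3+option 5: length 5+2=7, value 5+25=30
Best: 44 score.

44 score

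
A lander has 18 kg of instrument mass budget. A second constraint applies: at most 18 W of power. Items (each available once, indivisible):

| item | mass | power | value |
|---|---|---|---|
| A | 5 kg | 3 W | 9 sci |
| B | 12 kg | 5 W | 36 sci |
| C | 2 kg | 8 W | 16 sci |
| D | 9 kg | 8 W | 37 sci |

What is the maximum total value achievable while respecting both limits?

Feasible sets respecting both limits:
- C+D: mass 11, power 16, value 53
- B+C: mass 14, power 13, value 52
- A+D: mass 14, power 11, value 46
- A+B: mass 17, power 8, value 45
Best: 53 sci.

53 sci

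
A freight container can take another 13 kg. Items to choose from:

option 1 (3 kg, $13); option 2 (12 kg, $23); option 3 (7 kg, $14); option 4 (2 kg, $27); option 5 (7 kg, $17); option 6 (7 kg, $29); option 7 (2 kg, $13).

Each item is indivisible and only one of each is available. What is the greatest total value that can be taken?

$69

This is a 0/1 knapsack; check combinations near the capacity.
- option 4+option 6+option 7: weight 2+7+2=11, value 27+29+13=69
- option 1+option 4+option 6: weight 3+2+7=12, value 13+27+29=69
- option 4+option 5+option 7: weight 2+7+2=11, value 27+17+13=57
Best: $69.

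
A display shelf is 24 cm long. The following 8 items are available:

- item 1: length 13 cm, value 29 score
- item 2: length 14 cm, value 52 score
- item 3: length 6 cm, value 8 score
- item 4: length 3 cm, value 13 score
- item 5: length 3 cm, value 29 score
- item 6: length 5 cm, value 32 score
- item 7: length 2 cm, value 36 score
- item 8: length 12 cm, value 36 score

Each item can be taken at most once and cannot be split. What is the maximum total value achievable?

149 score

Check high-value combinations within 24 cm:
- item 2+item 5+item 6+item 7: length 14+3+5+2=24, value 52+29+32+36=149
- item 5+item 6+item 7+item 8: length 3+5+2+12=22, value 29+32+36+36=133
- item 2+item 4+item 6+item 7: length 14+3+5+2=24, value 52+13+32+36=133
- item 2+item 4+item 5+item 7: length 14+3+3+2=22, value 52+13+29+36=130
Best: 149 score.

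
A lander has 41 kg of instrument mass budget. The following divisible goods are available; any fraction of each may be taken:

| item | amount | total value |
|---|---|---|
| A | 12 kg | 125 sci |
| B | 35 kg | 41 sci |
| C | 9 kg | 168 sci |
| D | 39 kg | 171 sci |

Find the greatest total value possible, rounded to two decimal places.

380.69

Take in order of value per unit:
- C (168/9 per unit): all 9 → value 168, running total 168.00
- A (125/12 per unit): all 12 → value 125, running total 293.00
- D (171/39 per unit): 20 of 39 → value 20×171/39 = 87.6923, running total 380.69
Total 380.69.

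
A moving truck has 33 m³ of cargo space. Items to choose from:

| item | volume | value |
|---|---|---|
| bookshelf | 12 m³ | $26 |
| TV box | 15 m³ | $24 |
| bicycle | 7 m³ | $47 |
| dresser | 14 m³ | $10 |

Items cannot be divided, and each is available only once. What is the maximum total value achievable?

$83

Check high-value combinations within 33 m³:
- bookshelf+bicycle+dresser: volume 12+7+14=33, value 26+47+10=83
- bookshelf+bicycle: volume 12+7=19, value 26+47=73
- TV box+bicycle: volume 15+7=22, value 24+47=71
Best: $83.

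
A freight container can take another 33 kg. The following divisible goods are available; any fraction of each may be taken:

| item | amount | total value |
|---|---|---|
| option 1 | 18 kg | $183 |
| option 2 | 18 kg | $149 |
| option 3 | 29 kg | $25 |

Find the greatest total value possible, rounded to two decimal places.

Take in order of value per unit:
- option 1 (183/18 per unit): all 18 → value 183, running total 183.00
- option 2 (149/18 per unit): 15 of 18 → value 15×149/18 = 124.1667, running total 307.17
Total 307.17.

307.17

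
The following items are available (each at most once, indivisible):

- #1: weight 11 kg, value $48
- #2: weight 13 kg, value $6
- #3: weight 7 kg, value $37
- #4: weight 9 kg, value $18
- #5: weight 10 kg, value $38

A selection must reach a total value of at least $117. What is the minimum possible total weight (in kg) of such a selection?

Subsets with value ≥ 117, sorted by total weight:
- #1+#3+#5: weight 28, value 123
- #1+#3+#4+#5: weight 37, value 141
- #1+#2+#3+#5: weight 41, value 129
- #1+#2+#3+#4+#5: weight 50, value 147
Minimum weight: 28 kg.

28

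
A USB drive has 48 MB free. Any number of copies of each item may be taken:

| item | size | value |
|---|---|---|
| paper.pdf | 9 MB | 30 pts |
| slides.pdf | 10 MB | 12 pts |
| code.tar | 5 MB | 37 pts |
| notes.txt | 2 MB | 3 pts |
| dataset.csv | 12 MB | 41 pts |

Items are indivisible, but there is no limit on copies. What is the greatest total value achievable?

336 pts

Best value-per-unit is code.tar at 37/5; filling with it alone gives 9×37 = 333.
Optimal mix: 9×code.tar + 1×notes.txt → size 47, value 336.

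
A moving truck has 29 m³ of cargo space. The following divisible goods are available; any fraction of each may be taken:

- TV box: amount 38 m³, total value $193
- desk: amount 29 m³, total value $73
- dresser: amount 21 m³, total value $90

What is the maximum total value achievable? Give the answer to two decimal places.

147.29

Take in order of value per unit:
- TV box (193/38 per unit): 29 of 38 → value 29×193/38 = 147.2895, running total 147.29
Total 147.29.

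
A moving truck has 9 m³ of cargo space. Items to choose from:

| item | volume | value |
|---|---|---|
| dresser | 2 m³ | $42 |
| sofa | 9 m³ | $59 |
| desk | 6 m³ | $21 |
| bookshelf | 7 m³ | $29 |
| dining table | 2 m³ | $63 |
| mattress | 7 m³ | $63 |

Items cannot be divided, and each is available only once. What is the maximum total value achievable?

$126

Check high-value combinations within 9 m³:
- dining table+mattress: volume 2+7=9, value 63+63=126
- dresser+dining table: volume 2+2=4, value 42+63=105
- dresser+mattress: volume 2+7=9, value 42+63=105
- bookshelf+dining table: volume 7+2=9, value 29+63=92
- desk+dining table: volume 6+2=8, value 21+63=84
Best: $126.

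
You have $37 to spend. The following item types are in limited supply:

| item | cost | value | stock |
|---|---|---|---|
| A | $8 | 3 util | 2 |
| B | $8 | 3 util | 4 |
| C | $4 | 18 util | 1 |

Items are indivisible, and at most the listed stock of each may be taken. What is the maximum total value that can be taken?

Best selections within cost 37 and stock limits:
- 4×B + 1×C: cost 36, value 30
- 1×A + 3×B + 1×C: cost 36, value 30
Best: 30 util.

30 util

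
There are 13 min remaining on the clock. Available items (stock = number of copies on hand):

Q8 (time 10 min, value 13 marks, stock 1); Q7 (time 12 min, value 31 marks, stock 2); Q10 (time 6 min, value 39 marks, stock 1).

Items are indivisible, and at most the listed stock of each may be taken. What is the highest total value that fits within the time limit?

39 marks

Top feasible selections:
- 1×Q10: time 6, value 39
- 1×Q7: time 12, value 31
Best: 39 marks.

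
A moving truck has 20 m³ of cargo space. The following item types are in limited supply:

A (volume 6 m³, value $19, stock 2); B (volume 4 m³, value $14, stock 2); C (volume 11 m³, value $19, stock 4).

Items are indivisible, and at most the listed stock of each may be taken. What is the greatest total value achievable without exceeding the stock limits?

Top feasible selections:
- 2×A + 2×B: volume 20, value 66
- 2×A + 1×B: volume 16, value 52
- 1×A + 2×B: volume 14, value 47
Best: $66.

$66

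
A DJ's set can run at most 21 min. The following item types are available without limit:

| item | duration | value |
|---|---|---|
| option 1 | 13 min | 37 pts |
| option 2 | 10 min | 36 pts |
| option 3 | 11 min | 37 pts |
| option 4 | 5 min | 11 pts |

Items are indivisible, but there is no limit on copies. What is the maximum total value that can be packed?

73 pts

Best value-per-unit is option 2 at 36/10; filling with it alone gives 2×36 = 72.
Optimal mix: 1×option 2 + 1×option 3 → duration 21, value 73.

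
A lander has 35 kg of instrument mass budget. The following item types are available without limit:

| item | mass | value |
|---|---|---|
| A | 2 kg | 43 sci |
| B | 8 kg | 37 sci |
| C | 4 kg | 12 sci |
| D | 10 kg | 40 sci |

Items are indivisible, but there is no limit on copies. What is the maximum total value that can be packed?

731 sci

Best value-per-unit is A at 43/2, and filling with it alone uses mass 17×2=34. No mix of the others beats 17×43 = 731.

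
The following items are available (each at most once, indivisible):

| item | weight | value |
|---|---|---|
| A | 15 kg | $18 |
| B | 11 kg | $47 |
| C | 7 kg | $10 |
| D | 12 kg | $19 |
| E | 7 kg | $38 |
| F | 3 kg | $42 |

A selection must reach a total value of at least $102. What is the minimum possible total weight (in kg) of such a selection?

21

Subsets with value ≥ 102, sorted by total weight:
- B+E+F: weight 21, value 127
- B+D+F: weight 26, value 108
- B+C+E+F: weight 28, value 137
Minimum weight: 21 kg.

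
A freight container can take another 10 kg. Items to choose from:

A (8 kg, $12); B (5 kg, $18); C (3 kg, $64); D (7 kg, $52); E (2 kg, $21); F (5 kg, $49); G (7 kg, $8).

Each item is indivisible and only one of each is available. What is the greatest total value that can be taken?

Check high-value combinations within 10 kg:
- C+E+F: weight 3+2+5=10, value 64+21+49=134
- C+D: weight 3+7=10, value 64+52=116
- C+F: weight 3+5=8, value 64+49=113
- B+C+E: weight 5+3+2=10, value 18+64+21=103
Best: $134.

$134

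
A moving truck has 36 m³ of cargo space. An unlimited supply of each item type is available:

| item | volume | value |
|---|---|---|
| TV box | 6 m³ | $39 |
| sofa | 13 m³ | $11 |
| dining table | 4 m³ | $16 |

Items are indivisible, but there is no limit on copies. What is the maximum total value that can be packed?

$234

Best value-per-unit is TV box at 39/6, and filling with it alone uses volume 6×6=36. No mix of the others beats 6×39 = 234.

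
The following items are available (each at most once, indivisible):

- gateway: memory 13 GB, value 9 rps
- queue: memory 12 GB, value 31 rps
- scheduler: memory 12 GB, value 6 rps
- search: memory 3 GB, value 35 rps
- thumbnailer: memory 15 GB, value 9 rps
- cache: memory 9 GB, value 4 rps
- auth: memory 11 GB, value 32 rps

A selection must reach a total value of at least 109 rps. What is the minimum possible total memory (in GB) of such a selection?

48

Subsets with value ≥ 109, sorted by total memory:
- gateway+queue+search+cache+auth: memory 48, value 111
- queue+search+thumbnailer+cache+auth: memory 50, value 111
- gateway+queue+scheduler+search+auth: memory 51, value 113
- queue+scheduler+search+thumbnailer+auth: memory 53, value 113
Minimum memory: 48 GB.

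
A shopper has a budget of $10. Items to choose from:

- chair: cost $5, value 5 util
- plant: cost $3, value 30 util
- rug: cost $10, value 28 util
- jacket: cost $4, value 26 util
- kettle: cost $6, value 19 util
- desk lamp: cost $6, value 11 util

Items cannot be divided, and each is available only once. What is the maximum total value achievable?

This is a 0/1 knapsack; check combinations near the capacity.
- plant+jacket: cost 3+4=7, value 30+26=56
- plant+kettle: cost 3+6=9, value 30+19=49
- jacket+kettle: cost 4+6=10, value 26+19=45
Best: 56 util.

56 util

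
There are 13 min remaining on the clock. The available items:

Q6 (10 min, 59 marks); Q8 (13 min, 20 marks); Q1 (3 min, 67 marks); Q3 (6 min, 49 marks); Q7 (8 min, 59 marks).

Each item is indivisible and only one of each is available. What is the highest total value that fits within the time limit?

This is a 0/1 knapsack; check combinations near the capacity.
- Q1+Q7: time 3+8=11, value 67+59=126
- Q6+Q1: time 10+3=13, value 59+67=126
- Q1+Q3: time 3+6=9, value 67+49=116
- Q1: time 3, value 67
Best: 126 marks.

126 marks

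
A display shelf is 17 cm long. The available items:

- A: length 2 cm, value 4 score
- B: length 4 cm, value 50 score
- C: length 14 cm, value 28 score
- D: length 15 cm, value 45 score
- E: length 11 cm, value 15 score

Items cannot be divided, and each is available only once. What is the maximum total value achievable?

69 score

This is a 0/1 knapsack; check combinations near the capacity.
- A+B+E: length 2+4+11=17, value 4+50+15=69
- B+E: length 4+11=15, value 50+15=65
- A+B: length 2+4=6, value 4+50=54
Best: 69 score.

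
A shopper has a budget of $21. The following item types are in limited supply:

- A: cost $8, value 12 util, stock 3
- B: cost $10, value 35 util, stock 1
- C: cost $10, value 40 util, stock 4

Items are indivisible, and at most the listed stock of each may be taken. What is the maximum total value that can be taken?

80 util

Best selections within cost 21 and stock limits:
- 2×C: cost 20, value 80
- 1×B + 1×C: cost 20, value 75
- 1×A + 1×C: cost 18, value 52
- 1×A + 1×B: cost 18, value 47
Best: 80 util.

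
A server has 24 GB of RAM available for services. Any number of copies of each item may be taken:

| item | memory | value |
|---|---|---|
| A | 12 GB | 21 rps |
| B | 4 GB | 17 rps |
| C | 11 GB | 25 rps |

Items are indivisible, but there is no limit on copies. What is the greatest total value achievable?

102 rps

Best value-per-unit is B at 17/4, and filling with it alone uses memory 6×4=24. No mix of the others beats 6×17 = 102.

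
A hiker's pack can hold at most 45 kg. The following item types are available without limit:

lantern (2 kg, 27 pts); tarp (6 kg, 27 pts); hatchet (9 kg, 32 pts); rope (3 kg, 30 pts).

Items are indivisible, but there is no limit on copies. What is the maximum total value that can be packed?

Best value-per-unit is lantern at 27/2; filling with it alone gives 22×27 = 594.
Optimal mix: 21×lantern + 1×rope → weight 45, value 597.

597 pts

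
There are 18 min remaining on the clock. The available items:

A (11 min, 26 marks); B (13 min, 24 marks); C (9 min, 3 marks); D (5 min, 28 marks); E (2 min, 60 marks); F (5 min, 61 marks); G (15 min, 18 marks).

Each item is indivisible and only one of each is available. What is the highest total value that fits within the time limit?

Check high-value combinations within 18 min:
- D+E+F: time 5+2+5=12, value 28+60+61=149
- A+E+F: time 11+2+5=18, value 26+60+61=147
- C+E+F: time 9+2+5=16, value 3+60+61=124
- E+F: time 2+5=7, value 60+61=121
- A+D+E: time 11+5+2=18, value 26+28+60=114
Best: 149 marks.

149 marks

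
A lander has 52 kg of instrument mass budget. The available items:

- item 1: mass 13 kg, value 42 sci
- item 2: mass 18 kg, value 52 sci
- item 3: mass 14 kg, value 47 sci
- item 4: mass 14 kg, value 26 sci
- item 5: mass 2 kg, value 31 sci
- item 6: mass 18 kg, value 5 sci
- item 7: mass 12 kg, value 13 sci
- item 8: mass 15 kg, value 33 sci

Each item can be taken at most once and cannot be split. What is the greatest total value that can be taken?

172 sci

This is a 0/1 knapsack; check combinations near the capacity.
- item 1+item 2+item 3+item 5: mass 13+18+14+2=47, value 42+52+47+31=172
- item 2+item 3+item 5+item 8: mass 18+14+2+15=49, value 52+47+31+33=163
- item 1+item 2+item 5+item 8: mass 13+18+2+15=48, value 42+52+31+33=158
- item 2+item 3+item 4+item 5: mass 18+14+14+2=48, value 52+47+26+31=156
Best: 172 sci.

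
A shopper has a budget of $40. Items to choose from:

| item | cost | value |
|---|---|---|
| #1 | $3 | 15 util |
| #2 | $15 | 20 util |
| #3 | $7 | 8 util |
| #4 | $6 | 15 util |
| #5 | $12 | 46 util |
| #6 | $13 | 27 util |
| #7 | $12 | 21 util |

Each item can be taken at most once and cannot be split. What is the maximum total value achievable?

109 util

This is a 0/1 knapsack; check combinations near the capacity.
- #1+#5+#6+#7: cost 3+12+13+12=40, value 15+46+27+21=109
- #1+#3+#4+#5+#7: cost 3+7+6+12+12=40, value 15+8+15+46+21=105
- #1+#4+#5+#6: cost 3+6+12+13=34, value 15+15+46+27=103
- #1+#4+#5+#7: cost 3+6+12+12=33, value 15+15+46+21=97
Best: 109 util.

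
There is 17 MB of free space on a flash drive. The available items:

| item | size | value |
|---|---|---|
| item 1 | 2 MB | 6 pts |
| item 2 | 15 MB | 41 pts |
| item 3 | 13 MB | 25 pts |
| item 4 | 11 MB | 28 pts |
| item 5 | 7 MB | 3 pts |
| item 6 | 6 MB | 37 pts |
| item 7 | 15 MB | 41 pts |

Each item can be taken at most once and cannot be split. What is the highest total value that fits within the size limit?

This is a 0/1 knapsack; check combinations near the capacity.
- item 4+item 6: size 11+6=17, value 28+37=65
- item 1+item 2: size 2+15=17, value 6+41=47
- item 1+item 7: size 2+15=17, value 6+41=47
Best: 65 pts.

65 pts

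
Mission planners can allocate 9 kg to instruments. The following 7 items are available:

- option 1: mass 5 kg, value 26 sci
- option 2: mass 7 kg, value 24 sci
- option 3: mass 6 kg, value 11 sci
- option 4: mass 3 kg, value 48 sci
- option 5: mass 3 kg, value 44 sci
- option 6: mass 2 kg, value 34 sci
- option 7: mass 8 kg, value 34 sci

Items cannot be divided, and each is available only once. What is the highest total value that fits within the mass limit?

126 sci

Check high-value combinations within 9 kg:
- option 4+option 5+option 6: mass 3+3+2=8, value 48+44+34=126
- option 4+option 5: mass 3+3=6, value 48+44=92
- option 4+option 6: mass 3+2=5, value 48+34=82
- option 5+option 6: mass 3+2=5, value 44+34=78
Best: 126 sci.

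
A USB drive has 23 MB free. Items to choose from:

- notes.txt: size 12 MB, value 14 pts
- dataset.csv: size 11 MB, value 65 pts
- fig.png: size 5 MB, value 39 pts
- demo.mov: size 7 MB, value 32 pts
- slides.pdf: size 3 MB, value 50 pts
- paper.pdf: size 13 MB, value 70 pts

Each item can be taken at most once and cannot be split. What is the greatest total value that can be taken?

159 pts

This is a 0/1 knapsack; check combinations near the capacity.
- fig.png+slides.pdf+paper.pdf: size 5+3+13=21, value 39+50+70=159
- dataset.csv+fig.png+slides.pdf: size 11+5+3=19, value 65+39+50=154
- demo.mov+slides.pdf+paper.pdf: size 7+3+13=23, value 32+50+70=152
- dataset.csv+demo.mov+slides.pdf: size 11+7+3=21, value 65+32+50=147
Best: 159 pts.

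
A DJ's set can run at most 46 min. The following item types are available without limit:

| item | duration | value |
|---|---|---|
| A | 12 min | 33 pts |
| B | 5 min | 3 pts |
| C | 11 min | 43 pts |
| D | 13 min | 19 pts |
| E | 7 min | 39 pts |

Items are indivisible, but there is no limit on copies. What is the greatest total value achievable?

Best value-per-unit is E at 39/7; filling with it alone gives 6×39 = 234.
Optimal mix: 1×C + 5×E → duration 46, value 238.

238 pts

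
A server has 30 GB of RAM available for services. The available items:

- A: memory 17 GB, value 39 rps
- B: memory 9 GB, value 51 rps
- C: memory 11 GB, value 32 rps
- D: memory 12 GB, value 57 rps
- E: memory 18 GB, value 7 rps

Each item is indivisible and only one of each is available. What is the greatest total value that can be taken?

108 rps

Check high-value combinations within 30 GB:
- B+D: memory 9+12=21, value 51+57=108
- A+D: memory 17+12=29, value 39+57=96
- A+B: memory 17+9=26, value 39+51=90
- C+D: memory 11+12=23, value 32+57=89
- B+C: memory 9+11=20, value 51+32=83
Best: 108 rps.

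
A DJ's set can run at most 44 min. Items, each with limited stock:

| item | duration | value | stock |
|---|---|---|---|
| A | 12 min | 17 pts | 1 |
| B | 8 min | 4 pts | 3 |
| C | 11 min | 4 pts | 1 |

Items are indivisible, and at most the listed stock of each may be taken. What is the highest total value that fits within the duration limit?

29 pts

Best selections within duration 44 and stock limits:
- 1×A + 3×B: duration 36, value 29
- 1×A + 2×B + 1×C: duration 39, value 29
- 1×A + 2×B: duration 28, value 25
Best: 29 pts.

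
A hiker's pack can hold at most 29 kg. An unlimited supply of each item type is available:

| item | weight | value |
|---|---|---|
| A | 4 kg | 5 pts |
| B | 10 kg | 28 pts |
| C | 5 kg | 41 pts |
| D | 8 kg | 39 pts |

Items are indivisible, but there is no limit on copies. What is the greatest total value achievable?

210 pts

Best value-per-unit is C at 41/5; filling with it alone gives 5×41 = 205.
Optimal mix: 1×A + 5×C → weight 29, value 210.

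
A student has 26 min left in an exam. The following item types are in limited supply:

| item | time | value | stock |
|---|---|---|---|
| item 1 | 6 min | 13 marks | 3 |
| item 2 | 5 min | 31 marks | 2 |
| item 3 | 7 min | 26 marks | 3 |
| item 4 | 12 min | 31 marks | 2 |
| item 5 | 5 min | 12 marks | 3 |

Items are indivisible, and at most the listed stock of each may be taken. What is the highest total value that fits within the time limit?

114 marks

Top feasible selections:
- 2×item 2 + 2×item 3: time 24, value 114
- 1×item 2 + 3×item 3: time 26, value 109
Best: 114 marks.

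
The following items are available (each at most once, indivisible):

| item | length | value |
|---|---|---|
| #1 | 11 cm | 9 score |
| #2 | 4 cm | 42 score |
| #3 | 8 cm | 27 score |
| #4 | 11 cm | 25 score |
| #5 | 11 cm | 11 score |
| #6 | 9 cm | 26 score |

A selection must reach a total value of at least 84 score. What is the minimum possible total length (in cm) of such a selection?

Subsets with value ≥ 84, sorted by total length:
- #2+#3+#6: length 21, value 95
- #2+#3+#4: length 23, value 94
Minimum length: 21 cm.

21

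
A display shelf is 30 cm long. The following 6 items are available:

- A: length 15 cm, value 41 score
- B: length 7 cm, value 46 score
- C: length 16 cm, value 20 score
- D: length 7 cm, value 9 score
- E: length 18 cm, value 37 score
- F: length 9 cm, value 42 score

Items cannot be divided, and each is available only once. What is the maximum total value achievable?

Check high-value combinations within 30 cm:
- B+D+F: length 7+7+9=23, value 46+9+42=97
- A+B+D: length 15+7+7=29, value 41+46+9=96
- B+F: length 7+9=16, value 46+42=88
- A+B: length 15+7=22, value 41+46=87
Best: 97 score.

97 score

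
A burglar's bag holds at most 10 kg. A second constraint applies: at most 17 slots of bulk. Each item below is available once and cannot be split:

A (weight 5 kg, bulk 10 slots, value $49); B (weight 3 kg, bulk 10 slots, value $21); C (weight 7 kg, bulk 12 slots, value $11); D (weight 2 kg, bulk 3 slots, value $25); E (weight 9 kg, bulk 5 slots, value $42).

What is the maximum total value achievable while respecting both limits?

Feasible sets respecting both limits:
- A+D: weight 7, bulk 13, value 74
- A: weight 5, bulk 10, value 49
- B+D: weight 5, bulk 13, value 46
- E: weight 9, bulk 5, value 42
Best: $74.

$74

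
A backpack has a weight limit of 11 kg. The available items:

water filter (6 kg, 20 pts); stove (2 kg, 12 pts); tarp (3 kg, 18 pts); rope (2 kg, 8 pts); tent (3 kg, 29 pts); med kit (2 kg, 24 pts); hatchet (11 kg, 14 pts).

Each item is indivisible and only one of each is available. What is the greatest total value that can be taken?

83 pts

Check high-value combinations within 11 kg:
- stove+tarp+tent+med kit: weight 2+3+3+2=10, value 12+18+29+24=83
- tarp+rope+tent+med kit: weight 3+2+3+2=10, value 18+8+29+24=79
- stove+rope+tent+med kit: weight 2+2+3+2=9, value 12+8+29+24=73
- water filter+tent+med kit: weight 6+3+2=11, value 20+29+24=73
Best: 83 pts.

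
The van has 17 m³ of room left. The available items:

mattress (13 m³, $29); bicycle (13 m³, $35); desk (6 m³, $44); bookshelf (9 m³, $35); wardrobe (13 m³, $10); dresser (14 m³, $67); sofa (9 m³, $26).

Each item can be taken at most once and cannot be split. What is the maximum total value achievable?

This is a 0/1 knapsack; check combinations near the capacity.
- desk+bookshelf: volume 6+9=15, value 44+35=79
- desk+sofa: volume 6+9=15, value 44+26=70
- dresser: volume 14, value 67
Best: $79.

$79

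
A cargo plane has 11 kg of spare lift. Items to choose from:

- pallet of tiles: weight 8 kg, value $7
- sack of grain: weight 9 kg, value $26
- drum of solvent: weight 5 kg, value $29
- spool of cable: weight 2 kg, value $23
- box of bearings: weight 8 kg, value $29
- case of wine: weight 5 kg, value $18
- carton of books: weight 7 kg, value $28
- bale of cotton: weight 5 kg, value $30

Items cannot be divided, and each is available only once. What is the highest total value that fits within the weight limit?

Check high-value combinations within 11 kg:
- drum of solvent+bale of cotton: weight 5+5=10, value 29+30=59
- spool of cable+bale of cotton: weight 2+5=7, value 23+30=53
- drum of solvent+spool of cable: weight 5+2=7, value 29+23=52
- spool of cable+box of bearings: weight 2+8=10, value 23+29=52
- spool of cable+carton of books: weight 2+7=9, value 23+28=51
Best: $59.

$59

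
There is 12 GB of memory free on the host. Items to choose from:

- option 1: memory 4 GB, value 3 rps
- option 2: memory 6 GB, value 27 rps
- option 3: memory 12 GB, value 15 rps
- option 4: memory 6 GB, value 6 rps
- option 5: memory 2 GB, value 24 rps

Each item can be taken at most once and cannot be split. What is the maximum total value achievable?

54 rps

Check high-value combinations within 12 GB:
- option 1+option 2+option 5: memory 4+6+2=12, value 3+27+24=54
- option 2+option 5: memory 6+2=8, value 27+24=51
- option 2+option 4: memory 6+6=12, value 27+6=33
- option 1+option 4+option 5: memory 4+6+2=12, value 3+6+24=33
Best: 54 rps.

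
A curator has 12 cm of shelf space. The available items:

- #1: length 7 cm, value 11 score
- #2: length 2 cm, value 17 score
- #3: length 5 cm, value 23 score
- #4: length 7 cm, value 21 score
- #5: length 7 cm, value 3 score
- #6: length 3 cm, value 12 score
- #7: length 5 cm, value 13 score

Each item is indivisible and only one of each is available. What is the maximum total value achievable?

53 score

This is a 0/1 knapsack; check combinations near the capacity.
- #2+#3+#7: length 2+5+5=12, value 17+23+13=53
- #2+#3+#6: length 2+5+3=10, value 17+23+12=52
- #2+#4+#6: length 2+7+3=12, value 17+21+12=50
- #3+#4: length 5+7=12, value 23+21=44
- #2+#6+#7: length 2+3+5=10, value 17+12+13=42
Best: 53 score.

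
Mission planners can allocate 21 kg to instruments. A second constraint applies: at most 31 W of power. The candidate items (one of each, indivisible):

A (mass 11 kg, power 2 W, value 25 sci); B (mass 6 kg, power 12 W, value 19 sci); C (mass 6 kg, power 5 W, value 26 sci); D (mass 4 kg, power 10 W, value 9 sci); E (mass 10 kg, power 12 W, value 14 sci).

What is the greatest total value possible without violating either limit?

60 sci

Feasible sets respecting both limits:
- A+C+D: mass 21, power 17, value 60
- B+C+D: mass 16, power 27, value 54
- A+B+D: mass 21, power 24, value 53
Best: 60 sci.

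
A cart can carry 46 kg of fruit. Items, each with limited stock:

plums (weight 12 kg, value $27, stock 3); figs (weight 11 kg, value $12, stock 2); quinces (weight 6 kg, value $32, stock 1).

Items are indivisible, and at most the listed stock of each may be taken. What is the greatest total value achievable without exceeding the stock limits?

Top feasible selections:
- 3×plums + 1×quinces: weight 42, value 113
- 2×plums + 1×figs + 1×quinces: weight 41, value 98
- 2×plums + 1×quinces: weight 30, value 86
Best: $113.

$113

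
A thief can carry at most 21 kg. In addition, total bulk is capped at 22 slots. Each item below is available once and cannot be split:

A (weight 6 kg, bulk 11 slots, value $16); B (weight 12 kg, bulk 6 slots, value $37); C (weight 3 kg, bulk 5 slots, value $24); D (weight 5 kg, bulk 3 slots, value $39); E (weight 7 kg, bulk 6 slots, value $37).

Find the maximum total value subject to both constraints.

$100

Feasible sets respecting both limits:
- B+C+D: weight 20, bulk 14, value 100
- C+D+E: weight 15, bulk 14, value 100
- A+D+E: weight 18, bulk 20, value 92
Best: $100.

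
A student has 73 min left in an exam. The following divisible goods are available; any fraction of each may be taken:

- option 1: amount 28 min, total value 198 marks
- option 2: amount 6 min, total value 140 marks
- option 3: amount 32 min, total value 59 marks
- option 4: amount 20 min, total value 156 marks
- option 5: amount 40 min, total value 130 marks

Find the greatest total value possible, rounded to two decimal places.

Take in order of value per unit:
- option 2 (140/6 per unit): all 6 → value 140, running total 140.00
- option 4 (156/20 per unit): all 20 → value 156, running total 296.00
- option 1 (198/28 per unit): all 28 → value 198, running total 494.00
- option 5 (130/40 per unit): 19 of 40 → value 19×130/40 = 61.7500, running total 555.75
Total 555.75.

555.75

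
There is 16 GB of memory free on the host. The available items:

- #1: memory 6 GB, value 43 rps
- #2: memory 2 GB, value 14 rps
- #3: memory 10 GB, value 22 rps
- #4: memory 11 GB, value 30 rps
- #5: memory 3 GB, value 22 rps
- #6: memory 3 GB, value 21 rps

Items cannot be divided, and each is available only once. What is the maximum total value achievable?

100 rps

This is a 0/1 knapsack; check combinations near the capacity.
- #1+#2+#5+#6: memory 6+2+3+3=14, value 43+14+22+21=100
- #1+#5+#6: memory 6+3+3=12, value 43+22+21=86
- #1+#2+#5: memory 6+2+3=11, value 43+14+22=79
- #1+#2+#6: memory 6+2+3=11, value 43+14+21=78
Best: 100 rps.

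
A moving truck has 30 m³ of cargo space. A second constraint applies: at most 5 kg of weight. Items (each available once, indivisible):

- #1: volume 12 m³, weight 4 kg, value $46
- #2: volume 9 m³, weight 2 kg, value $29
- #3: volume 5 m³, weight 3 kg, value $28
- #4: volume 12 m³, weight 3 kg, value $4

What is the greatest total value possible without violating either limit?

Feasible sets respecting both limits:
- #2+#3: volume 14, weight 5, value 57
- #1: volume 12, weight 4, value 46
- #2+#4: volume 21, weight 5, value 33
Best: $57.

$57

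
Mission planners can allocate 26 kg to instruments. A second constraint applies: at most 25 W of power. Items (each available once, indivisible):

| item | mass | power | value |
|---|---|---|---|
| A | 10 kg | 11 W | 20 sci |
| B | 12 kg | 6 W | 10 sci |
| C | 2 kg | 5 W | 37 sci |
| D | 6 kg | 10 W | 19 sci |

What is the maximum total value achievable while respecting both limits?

Feasible sets respecting both limits:
- A+B+C: mass 24, power 22, value 67
- B+C+D: mass 20, power 21, value 66
- A+C: mass 12, power 16, value 57
- C+D: mass 8, power 15, value 56
Best: 67 sci.

67 sci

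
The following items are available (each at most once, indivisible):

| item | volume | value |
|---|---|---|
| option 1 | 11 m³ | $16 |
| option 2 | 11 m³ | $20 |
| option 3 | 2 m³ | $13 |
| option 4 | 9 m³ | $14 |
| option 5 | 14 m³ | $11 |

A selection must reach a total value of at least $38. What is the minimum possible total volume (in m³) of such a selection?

Subsets with value ≥ 38, sorted by total volume:
- option 2+option 3+option 4: volume 22, value 47
- option 1+option 3+option 4: volume 22, value 43
- option 1+option 2+option 3: volume 24, value 49
- option 3+option 4+option 5: volume 25, value 38
Minimum volume: 22 m³.

22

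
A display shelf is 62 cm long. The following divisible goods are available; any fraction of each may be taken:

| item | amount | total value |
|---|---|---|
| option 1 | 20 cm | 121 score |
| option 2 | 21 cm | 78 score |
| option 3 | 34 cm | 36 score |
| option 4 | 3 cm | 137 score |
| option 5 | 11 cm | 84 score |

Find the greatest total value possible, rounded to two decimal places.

Take in order of value per unit:
- option 4 (137/3 per unit): all 3 → value 137, running total 137.00
- option 5 (84/11 per unit): all 11 → value 84, running total 221.00
- option 1 (121/20 per unit): all 20 → value 121, running total 342.00
- option 2 (78/21 per unit): all 21 → value 78, running total 420.00
- option 3 (36/34 per unit): 7 of 34 → value 7×36/34 = 7.4118, running total 427.41
Total 427.41.

427.41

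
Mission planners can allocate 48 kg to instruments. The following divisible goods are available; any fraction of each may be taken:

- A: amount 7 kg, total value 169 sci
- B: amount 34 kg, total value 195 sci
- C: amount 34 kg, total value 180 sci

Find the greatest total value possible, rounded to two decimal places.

401.06

Take in order of value per unit:
- A (169/7 per unit): all 7 → value 169, running total 169.00
- B (195/34 per unit): all 34 → value 195, running total 364.00
- C (180/34 per unit): 7 of 34 → value 7×180/34 = 37.0588, running total 401.06
Total 401.06.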